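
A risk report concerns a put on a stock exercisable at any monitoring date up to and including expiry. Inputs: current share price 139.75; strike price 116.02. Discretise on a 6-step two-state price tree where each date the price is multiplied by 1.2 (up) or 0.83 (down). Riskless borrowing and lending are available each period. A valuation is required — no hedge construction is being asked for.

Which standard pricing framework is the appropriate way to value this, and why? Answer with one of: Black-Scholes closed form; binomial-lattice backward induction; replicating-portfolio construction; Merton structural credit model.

framework: binomial-lattice backward induction

Key observation: early exercise of the strike-116.02 put must be checked at each of the 6 dates (spot 139.75), which forces a node-by-node comparison of intrinsic and continuation value backward from expiry.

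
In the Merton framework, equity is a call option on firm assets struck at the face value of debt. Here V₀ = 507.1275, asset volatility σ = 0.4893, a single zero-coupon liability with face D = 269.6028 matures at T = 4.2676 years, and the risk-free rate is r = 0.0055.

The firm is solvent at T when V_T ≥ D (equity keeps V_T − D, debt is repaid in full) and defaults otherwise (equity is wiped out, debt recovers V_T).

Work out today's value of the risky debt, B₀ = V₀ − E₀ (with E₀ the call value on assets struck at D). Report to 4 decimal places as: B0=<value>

Work the structural quantities from V₀ = 507.1275 against face 269.6028:
d₁ = [ln(V₀/D) + (r + σ²/2)T] / (σ√T)
   = [ln(507.1275/269.6028) + (0.0055 + 0.5·0.4893²)·4.2676] / (0.4893·√4.2676)
   = [0.631813 + 0.534334] / 1.010804 = 1.153682
d₂ = d₁ − σ√T = 1.153682 − 1.010804 = 0.142878
N(d₁) = 0.875685,  N(d₂) = 0.556807,  e^(−rT) = 0.976802
E₀ = V₀·N(d₁) − D·e^(−rT)·N(d₂)
   = 507.1275·0.875685 − 269.6028·0.976802·0.556807 = 297.449654
B₀ = V₀ − E₀ = 507.1275 − 297.449654 = 209.677846

B0=209.6778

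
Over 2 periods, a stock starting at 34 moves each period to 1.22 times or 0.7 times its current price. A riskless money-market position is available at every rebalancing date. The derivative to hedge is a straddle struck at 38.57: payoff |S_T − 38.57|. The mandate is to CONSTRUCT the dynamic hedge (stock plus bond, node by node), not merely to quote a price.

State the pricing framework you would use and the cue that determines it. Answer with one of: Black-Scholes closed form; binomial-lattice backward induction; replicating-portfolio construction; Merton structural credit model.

framework: replicating-portfolio construction

Key observation: the task asks for the hedge itself — share and bond holdings at every node of the 2-period tree on spot 34 with factors 1.22/0.7 — which is exactly what the replicating-portfolio construction produces.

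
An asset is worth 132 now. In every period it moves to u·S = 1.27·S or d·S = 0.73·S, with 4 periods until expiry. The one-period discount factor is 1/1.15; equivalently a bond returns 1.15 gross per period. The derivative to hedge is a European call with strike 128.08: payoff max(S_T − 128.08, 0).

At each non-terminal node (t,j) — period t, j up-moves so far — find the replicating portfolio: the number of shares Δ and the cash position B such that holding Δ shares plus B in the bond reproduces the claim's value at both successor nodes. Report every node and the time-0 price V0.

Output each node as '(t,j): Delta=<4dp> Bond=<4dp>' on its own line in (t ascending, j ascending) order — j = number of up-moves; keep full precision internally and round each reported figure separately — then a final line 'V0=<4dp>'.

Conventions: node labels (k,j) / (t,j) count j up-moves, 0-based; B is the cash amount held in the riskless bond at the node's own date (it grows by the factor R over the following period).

Since d<R<u, set p* = (R−d)/(u−d) = 0.7778; price each node as the discounted p*-expectation of its children.
Expiry values: V(4,0)=0.0000, V(4,1)=0.0000, V(4,2)=0.0000, V(4,3)=69.3022, V(4,4)=215.3109
(3,0): S=51.3502. Δ = (V_up−V_dn)/(S_up−S_dn) = (0.0000−0.0000)/(65.2148−37.4857) = 0.0000. V = [p*·0.0000 + (1−p*)·0.0000]/1.15 = 0.0000. B = V − Δ·S = 0.0000.
(3,1): S=89.3354. Δ = (V_up−V_dn)/(S_up−S_dn) = (0.0000−0.0000)/(113.4559−65.2148) = 0.0000. V = [p*·0.0000 + (1−p*)·0.0000]/1.15 = 0.0000. B = V − Δ·S = 0.0000.
(3,2): S=155.4190. Δ = (V_up−V_dn)/(S_up−S_dn) = (69.3022−0.0000)/(197.3822−113.4559) = 0.8258. V = [p*·69.3022 + (1−p*)·0.0000]/1.15 = 46.8710. B = V − Δ·S = -81.4663.
(3,3): S=270.3866. Δ = (V_up−V_dn)/(S_up−S_dn) = (215.3109−69.3022)/(343.3909−197.3822) = 1.0000. V = [p*·215.3109 + (1−p*)·69.3022]/1.15 = 159.0126. B = V − Δ·S = -111.3739.
(2,0): S=70.3428. Δ = (V_up−V_dn)/(S_up−S_dn) = (0.0000−0.0000)/(89.3354−51.3502) = 0.0000. V = [p*·0.0000 + (1−p*)·0.0000]/1.15 = 0.0000. B = V − Δ·S = 0.0000.
(2,1): S=122.3772. Δ = (V_up−V_dn)/(S_up−S_dn) = (46.8710−0.0000)/(155.4190−89.3354) = 0.7093. V = [p*·46.8710 + (1−p*)·0.0000]/1.15 = 31.7002. B = V − Δ·S = -55.0980.
(2,2): S=212.9028. Δ = (V_up−V_dn)/(S_up−S_dn) = (159.0126−46.8710)/(270.3866−155.4190) = 0.9754. V = [p*·159.0126 + (1−p*)·46.8710]/1.15 = 116.6020. B = V − Δ·S = -91.0676.
(1,0): S=96.3600. Δ = (V_up−V_dn)/(S_up−S_dn) = (31.7002−0.0000)/(122.3772−70.3428) = 0.6092. V = [p*·31.7002 + (1−p*)·0.0000]/1.15 = 21.4398. B = V − Δ·S = -37.2644.
(1,1): S=167.6400. Δ = (V_up−V_dn)/(S_up−S_dn) = (116.6020−31.7002)/(212.9028−122.3772) = 0.9379. V = [p*·116.6020 + (1−p*)·31.7002]/1.15 = 84.9869. B = V − Δ·S = -72.2386.
(0,0): S=132.0000. Δ = (V_up−V_dn)/(S_up−S_dn) = (84.9869−21.4398)/(167.6400−96.3600) = 0.8915. V = [p*·84.9869 + (1−p*)·21.4398]/1.15 = 61.6220. B = V − Δ·S = -56.0579.
As a check, the time-0 holding Δ(0,0)·S0 + B(0,0) comes to 61.6220 — exactly V0.

(0,0): Delta=0.8915 Bond=-56.0579
(1,0): Delta=0.6092 Bond=-37.2644
(1,1): Delta=0.9379 Bond=-72.2386
(2,0): Delta=0.0000 Bond=0.0000
(2,1): Delta=0.7093 Bond=-55.0980
(2,2): Delta=0.9754 Bond=-91.0676
(3,0): Delta=0.0000 Bond=0.0000
(3,1): Delta=0.0000 Bond=0.0000
(3,2): Delta=0.8258 Bond=-81.4663
(3,3): Delta=1.0000 Bond=-111.3739
V0=61.6220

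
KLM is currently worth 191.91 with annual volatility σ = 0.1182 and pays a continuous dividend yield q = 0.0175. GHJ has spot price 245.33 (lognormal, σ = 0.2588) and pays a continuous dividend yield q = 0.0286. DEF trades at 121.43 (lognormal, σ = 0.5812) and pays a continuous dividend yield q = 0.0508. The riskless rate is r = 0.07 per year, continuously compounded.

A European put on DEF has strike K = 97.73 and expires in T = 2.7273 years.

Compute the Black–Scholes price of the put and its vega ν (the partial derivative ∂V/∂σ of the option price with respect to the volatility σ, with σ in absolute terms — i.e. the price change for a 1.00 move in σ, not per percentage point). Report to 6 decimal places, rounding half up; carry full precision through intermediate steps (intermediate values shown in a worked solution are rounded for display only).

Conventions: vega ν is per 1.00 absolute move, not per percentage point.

price = 23.125071
ν = 52.153273

σ√T = 0.5812·√2.7273 = 0.959825
d₁ = (ln(S/K) + (r−q+σ²/2)T) / (σ√T) = (ln(121.43/97.73) + (0.07−0.0508+0.5812²/2)·2.7273) / 0.959825 = (0.217129 + 0.512996) / 0.959825 = 0.760686
d₂ = d₁ − σ√T = 0.760686 − 0.959825 = -0.199139
e^{−rT} = 0.826206
e^{−qT} = 0.870622
N(−d₁) = 0.223422,  N(−d₂) = 0.578923
Put price V = K·e^{−rT}·N(−d₂) − S·e^{−qT}·N(−d₁) = 46.745205 − 23.620133 = 23.125071
φ(d₁) = (1/√(2π))·e^{−d₁²/2} = 0.298717
ν = S·e^{−qT}·φ(d₁)·√T = 52.153273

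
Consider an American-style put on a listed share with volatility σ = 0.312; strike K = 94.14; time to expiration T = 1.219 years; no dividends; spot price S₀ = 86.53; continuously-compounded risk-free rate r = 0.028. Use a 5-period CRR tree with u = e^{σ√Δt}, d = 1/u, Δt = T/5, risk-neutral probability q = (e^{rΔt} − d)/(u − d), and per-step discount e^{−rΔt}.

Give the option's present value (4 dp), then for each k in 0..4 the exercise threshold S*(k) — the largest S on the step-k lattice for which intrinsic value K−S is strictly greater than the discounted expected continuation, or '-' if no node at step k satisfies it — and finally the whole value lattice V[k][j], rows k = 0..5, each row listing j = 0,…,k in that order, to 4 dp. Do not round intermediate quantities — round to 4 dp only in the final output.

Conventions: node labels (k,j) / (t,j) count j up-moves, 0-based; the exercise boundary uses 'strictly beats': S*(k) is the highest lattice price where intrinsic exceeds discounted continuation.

Δt=0.24380, u=1.16655, d=0.85723, q=0.48371, disc=e^(-rΔt)=0.99320
k=5 terminal: V=max(K-S,0) → 54.0862 39.6329 19.9642 0.0000 0.0000 0.0000
k=4: j=0 S=46.7249 intr=47.4151 cont=46.7746 V=47.4151[EX]; j=1 S=63.5854 intr=30.5546 cont=29.9141 V=30.5546[EX]; j=2 S=86.5300 intr=7.6100 cont=10.2373 V=10.2373[hold]; j=3 S=117.7540 intr=0.0000 cont=0.0000 V=0.0000[hold]; j=4 S=160.2452 intr=0.0000 cont=0.0000 V=0.0000[hold]  S*(4)=63.5854
k=3: j=0 S=54.5071 intr=39.6329 cont=38.9925 V=39.6329[EX]; j=1 S=74.1758 intr=19.9642 cont=20.5860 V=20.5860[hold]; j=2 S=100.9419 intr=0.0000 cont=5.2495 V=5.2495[hold]; j=3 S=137.3664 intr=0.0000 cont=0.0000 V=0.0000[hold]  S*(3)=54.5071
k=2: j=0 S=63.5854 intr=30.5546 cont=30.2128 V=30.5546[EX]; j=1 S=86.5300 intr=7.6100 cont=13.0780 V=13.0780[hold]; j=2 S=117.7540 intr=0.0000 cont=2.6918 V=2.6918[hold]  S*(2)=63.5854
k=1: j=0 S=74.1758 intr=19.9642 cont=21.9507 V=21.9507[hold]; j=1 S=100.9419 intr=0.0000 cont=7.9994 V=7.9994[hold]  S*(1)=-
k=0: j=0 S=86.5300 intr=7.6100 cont=15.0989 V=15.0989[hold]  S*(0)=-

price = 15.0989
boundary = - - 63.5854 54.5071 63.5854
tree:
15.0989
21.9507 7.9994
30.5546 13.0780 2.6918
39.6329 20.5860 5.2495 0.0000
47.4151 30.5546 10.2373 0.0000 0.0000
54.0862 39.6329 19.9642 0.0000 0.0000 0.0000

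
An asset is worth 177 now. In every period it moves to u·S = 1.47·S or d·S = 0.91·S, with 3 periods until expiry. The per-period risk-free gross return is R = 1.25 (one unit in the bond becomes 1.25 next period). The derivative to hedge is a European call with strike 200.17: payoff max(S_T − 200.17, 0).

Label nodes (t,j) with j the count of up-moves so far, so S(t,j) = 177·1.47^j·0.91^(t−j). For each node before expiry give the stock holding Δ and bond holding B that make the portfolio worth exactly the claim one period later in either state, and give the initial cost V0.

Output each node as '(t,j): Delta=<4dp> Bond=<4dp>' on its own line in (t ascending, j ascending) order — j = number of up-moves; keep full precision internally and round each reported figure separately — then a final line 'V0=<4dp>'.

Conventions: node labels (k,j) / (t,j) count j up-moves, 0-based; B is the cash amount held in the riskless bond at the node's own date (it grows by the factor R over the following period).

(0,0): Delta=0.9334 Bond=-88.6333
(1,0): Delta=0.7673 Bond=-84.0288
(1,1): Delta=1.0000 Bond=-128.1088
(2,0): Delta=0.1863 Bond=-19.8813
(2,1): Delta=1.0000 Bond=-160.1360
(2,2): Delta=1.0000 Bond=-160.1360
V0=76.5863

No-arbitrage ⇒ martingale measure with p* = (R−d)/(u−d) = 0.6071.
Expiry values: V(3,0)=0.0000, V(3,1)=15.2933, V(3,2)=147.8862, V(3,3)=362.0746
(2,0): S=146.5737. Δ = (V_up−V_dn)/(S_up−S_dn) = (15.2933−0.0000)/(215.4633−133.3821) = 0.1863. V = [p*·15.2933 + (1−p*)·0.0000]/1.25 = 7.4282. B = V − Δ·S = -19.8813.
(2,1): S=236.7729. Δ = (V_up−V_dn)/(S_up−S_dn) = (147.8862−15.2933)/(348.0562−215.4633) = 1.0000. V = [p*·147.8862 + (1−p*)·15.2933]/1.25 = 76.6369. B = V − Δ·S = -160.1360.
(2,2): S=382.4793. Δ = (V_up−V_dn)/(S_up−S_dn) = (362.0746−147.8862)/(562.2446−348.0562) = 1.0000. V = [p*·362.0746 + (1−p*)·147.8862]/1.25 = 222.3433. B = V − Δ·S = -160.1360.
(1,0): S=161.0700. Δ = (V_up−V_dn)/(S_up−S_dn) = (76.6369−7.4282)/(236.7729−146.5737) = 0.7673. V = [p*·76.6369 + (1−p*)·7.4282]/1.25 = 39.5582. B = V − Δ·S = -84.0288.
(1,1): S=260.1900. Δ = (V_up−V_dn)/(S_up−S_dn) = (222.3433−76.6369)/(382.4793−236.7729) = 1.0000. V = [p*·222.3433 + (1−p*)·76.6369]/1.25 = 132.0812. B = V − Δ·S = -128.1088.
(0,0): S=177.0000. Δ = (V_up−V_dn)/(S_up−S_dn) = (132.0812−39.5582)/(260.1900−161.0700) = 0.9334. V = [p*·132.0812 + (1−p*)·39.5582]/1.25 = 76.5863. B = V − Δ·S = -88.6333.
Sanity check at the root: Δ(0,0)·S0 + B(0,0) reproduces V0 = 76.5863.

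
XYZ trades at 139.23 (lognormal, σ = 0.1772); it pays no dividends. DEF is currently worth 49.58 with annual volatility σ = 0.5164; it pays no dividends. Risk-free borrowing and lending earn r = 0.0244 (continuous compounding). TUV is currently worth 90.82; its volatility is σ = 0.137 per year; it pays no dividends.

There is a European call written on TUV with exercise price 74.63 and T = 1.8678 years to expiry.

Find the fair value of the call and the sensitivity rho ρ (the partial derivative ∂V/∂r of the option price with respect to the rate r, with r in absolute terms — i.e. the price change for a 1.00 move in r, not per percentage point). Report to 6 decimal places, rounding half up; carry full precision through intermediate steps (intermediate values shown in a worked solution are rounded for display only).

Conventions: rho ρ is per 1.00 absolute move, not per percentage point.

price = 20.210468
ρ = 117.817051

σ√T = 0.137·√1.8678 = 0.187234
d₁ = (ln(S/K) + (r+σ²/2)T) / (σ√T) = (ln(90.82/74.63) + (0.0244+0.137²/2)·1.8678) / 0.187234 = (0.196337 + 0.063103) / 0.187234 = 1.385641
d₂ = d₁ − σ√T = 1.385641 − 0.187234 = 1.198406
e^{−rT} = 0.955449
N(d₁) = 0.917072,  N(d₂) = 0.884621
Call price V = S·N(d₁) − K·e^{−rT}·N(d₂) = 83.288448 − 63.077980 = 20.210468
ρ = K·T·e^{−rT}·N(d₂) = 117.817051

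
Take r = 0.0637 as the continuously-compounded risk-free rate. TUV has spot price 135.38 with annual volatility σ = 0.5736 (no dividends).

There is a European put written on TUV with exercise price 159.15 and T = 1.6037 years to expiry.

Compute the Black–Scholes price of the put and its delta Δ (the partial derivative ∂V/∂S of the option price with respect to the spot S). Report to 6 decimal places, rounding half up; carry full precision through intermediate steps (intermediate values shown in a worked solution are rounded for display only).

price = 43.849333
Δ = -0.389302

σ√T = 0.5736·√1.6037 = 0.726391
d₁ = (ln(S/K) + (r+σ²/2)T) / (σ√T) = (ln(135.38/159.15) + (0.0637+0.5736²/2)·1.6037) / 0.726391 = (-0.161762 + 0.365978) / 0.726391 = 0.281138
d₂ = d₁ − σ√T = 0.281138 − 0.726391 = -0.445253
e^{−rT} = 0.902889
N(−d₁) = 0.389302,  N(−d₂) = 0.671932
Put price V = K·e^{−rT}·N(−d₂) − S·N(−d₁) = 96.553062 − 52.703729 = 43.849333
Δ = −N(−d₁) = -0.389302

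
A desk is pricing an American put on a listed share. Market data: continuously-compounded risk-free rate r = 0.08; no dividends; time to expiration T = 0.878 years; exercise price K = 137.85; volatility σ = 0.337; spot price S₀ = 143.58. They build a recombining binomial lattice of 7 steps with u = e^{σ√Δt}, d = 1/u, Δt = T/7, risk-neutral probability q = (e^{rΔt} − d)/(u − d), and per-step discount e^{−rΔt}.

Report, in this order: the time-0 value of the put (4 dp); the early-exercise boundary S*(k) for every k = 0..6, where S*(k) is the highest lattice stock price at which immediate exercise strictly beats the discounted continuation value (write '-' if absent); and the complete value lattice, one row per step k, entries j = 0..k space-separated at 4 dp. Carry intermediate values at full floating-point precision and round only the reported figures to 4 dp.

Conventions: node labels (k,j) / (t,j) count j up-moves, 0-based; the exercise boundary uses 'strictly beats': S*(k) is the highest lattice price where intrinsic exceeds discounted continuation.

Δt=0.12543, u=1.12677, d=0.88750, q=0.51235, disc=e^(-rΔt)=0.99002
k=7 terminal: V=max(K-S,0) → 75.5830 58.7957 37.4826 10.4234 0.0000 0.0000 0.0000 0.0000
k=6: j=0 S=70.1603 intr=67.6897 cont=66.3134 V=67.6897[EX]; j=1 S=89.0757 intr=48.7743 cont=47.3980 V=48.7743[EX]; j=2 S=113.0906 intr=24.7594 cont=23.3831 V=24.7594[EX]; j=3 S=143.5800 intr=0.0000 cont=5.0322 V=5.0322[hold]; j=4 S=182.2894 intr=0.0000 cont=0.0000 V=0.0000[hold]; j=5 S=231.4349 intr=0.0000 cont=0.0000 V=0.0000[hold]; j=6 S=293.8301 intr=0.0000 cont=0.0000 V=0.0000[hold]  S*(6)=113.0906
k=5: j=0 S=79.0543 intr=58.7957 cont=57.4194 V=58.7957[EX]; j=1 S=100.3674 intr=37.4826 cont=36.1063 V=37.4826[EX]; j=2 S=127.4266 intr=10.4234 cont=14.5060 V=14.5060[hold]; j=3 S=161.7811 intr=0.0000 cont=2.4295 V=2.4295[hold]; j=4 S=205.3975 intr=0.0000 cont=0.0000 V=0.0000[hold]; j=5 S=260.7730 intr=0.0000 cont=0.0000 V=0.0000[hold]  S*(5)=100.3674
k=4: j=0 S=89.0757 intr=48.7743 cont=47.3980 V=48.7743[EX]; j=1 S=113.0906 intr=24.7594 cont=25.4539 V=25.4539[hold]; j=2 S=143.5800 intr=0.0000 cont=8.2356 V=8.2356[hold]; j=3 S=182.2894 intr=0.0000 cont=1.1729 V=1.1729[hold]; j=4 S=231.4349 intr=0.0000 cont=0.0000 V=0.0000[hold]  S*(4)=89.0757
k=3: j=0 S=100.3674 intr=37.4826 cont=36.4586 V=37.4826[EX]; j=1 S=127.4266 intr=10.4234 cont=16.4661 V=16.4661[hold]; j=2 S=161.7811 intr=0.0000 cont=4.5710 V=4.5710[hold]; j=3 S=205.3975 intr=0.0000 cont=0.5663 V=0.5663[hold]  S*(3)=100.3674
k=2: j=0 S=113.0906 intr=24.7594 cont=26.4482 V=26.4482[hold]; j=1 S=143.5800 intr=0.0000 cont=10.2681 V=10.2681[hold]; j=2 S=182.2894 intr=0.0000 cont=2.4940 V=2.4940[hold]  S*(2)=-
k=1: j=0 S=127.4266 intr=10.4234 cont=17.9771 V=17.9771[hold]; j=1 S=161.7811 intr=0.0000 cont=6.2224 V=6.2224[hold]  S*(1)=-
k=0: j=0 S=143.5800 intr=0.0000 cont=11.8353 V=11.8353[hold]  S*(0)=-

price = 11.8353
boundary = - - - 100.3674 89.0757 100.3674 113.0906
tree:
11.8353
17.9771 6.2224
26.4482 10.2681 2.4940
37.4826 16.4661 4.5710 0.5663
48.7743 25.4539 8.2356 1.1729 0.0000
58.7957 37.4826 14.5060 2.4295 0.0000 0.0000
67.6897 48.7743 24.7594 5.0322 0.0000 0.0000 0.0000
75.5830 58.7957 37.4826 10.4234 0.0000 0.0000 0.0000 0.0000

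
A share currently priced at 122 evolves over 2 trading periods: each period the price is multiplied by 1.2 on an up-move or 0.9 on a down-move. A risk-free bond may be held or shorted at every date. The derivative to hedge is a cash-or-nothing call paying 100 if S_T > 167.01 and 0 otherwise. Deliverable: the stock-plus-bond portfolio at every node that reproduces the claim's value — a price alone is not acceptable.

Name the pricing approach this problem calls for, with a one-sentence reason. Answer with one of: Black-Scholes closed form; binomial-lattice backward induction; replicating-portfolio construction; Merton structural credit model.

Key observation: what is demanded is not a single number but the (Δ, B) position at each node of the 1.2/0.9 tree starting at 122; constructing those positions is the replicating-portfolio method.

framework: replicating-portfolio construction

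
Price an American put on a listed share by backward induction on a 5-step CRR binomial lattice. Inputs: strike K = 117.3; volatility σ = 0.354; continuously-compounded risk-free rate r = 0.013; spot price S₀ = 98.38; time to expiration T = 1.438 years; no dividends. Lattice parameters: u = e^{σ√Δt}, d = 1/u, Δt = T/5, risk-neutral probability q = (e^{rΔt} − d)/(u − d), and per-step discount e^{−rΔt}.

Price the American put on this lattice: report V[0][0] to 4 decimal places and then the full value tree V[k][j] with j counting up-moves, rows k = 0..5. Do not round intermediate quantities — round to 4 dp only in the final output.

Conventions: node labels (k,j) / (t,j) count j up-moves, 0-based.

params: Δt=0.28760 u=1.20906 d=0.82709 q=0.46249 e^(-rΔt)=0.99627
t_5 payoffs: 79.2228 61.6376 35.9311 0.0000 0.0000 0.0000
k=4: node(4,0) S=46.0377 payoff=71.2623 vs cont=70.8246 → 71.2623 [stop]  node(4,1) S=67.2992 payoff=50.0008 vs cont=49.5630 → 50.0008 [stop]  node(4,2) S=98.3800 payoff=18.9200 vs cont=19.2413 → 19.2413 [wait]  node(4,3) S=143.8148 payoff=0.0000 vs cont=0.0000 → 0.0000 [wait]  node(4,4) S=210.2327 payoff=0.0000 vs cont=0.0000 → 0.0000 [wait]
k=3: node(3,0) S=55.6624 payoff=61.6376 vs cont=61.1999 → 61.6376 [stop]  node(3,1) S=81.3689 payoff=35.9311 vs cont=35.6414 → 35.9311 [stop]  node(3,2) S=118.9475 payoff=0.0000 vs cont=10.3039 → 10.3039 [wait]  node(3,3) S=173.8809 payoff=0.0000 vs cont=0.0000 → 0.0000 [wait]
k=2: node(2,0) S=67.2992 payoff=50.0008 vs cont=49.5630 → 50.0008 [stop]  node(2,1) S=98.3800 payoff=18.9200 vs cont=23.9890 → 23.9890 [wait]  node(2,2) S=143.8148 payoff=0.0000 vs cont=5.5178 → 5.5178 [wait]
k=1: node(1,0) S=81.3689 payoff=35.9311 vs cont=37.8289 → 37.8289 [wait]  node(1,1) S=118.9475 payoff=0.0000 vs cont=15.3886 → 15.3886 [wait]
k=0: node(0,0) S=98.3800 payoff=18.9200 vs cont=27.3481 → 27.3481 [wait]

price = 27.3481
tree:
27.3481
37.8289 15.3886
50.0008 23.9890 5.5178
61.6376 35.9311 10.3039 0.0000
71.2623 50.0008 19.2413 0.0000 0.0000
79.2228 61.6376 35.9311 0.0000 0.0000 0.0000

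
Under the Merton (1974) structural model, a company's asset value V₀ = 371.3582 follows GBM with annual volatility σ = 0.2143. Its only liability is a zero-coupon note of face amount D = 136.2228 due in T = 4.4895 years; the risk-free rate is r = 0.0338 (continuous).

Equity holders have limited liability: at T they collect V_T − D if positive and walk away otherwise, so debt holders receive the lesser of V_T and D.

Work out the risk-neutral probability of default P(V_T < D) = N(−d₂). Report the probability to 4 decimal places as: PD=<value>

Apply the equity-as-call identities (strike 136.2228, horizon 4.4895 years):
d₁ = [ln(V₀/D) + (r + σ²/2)T] / (σ√T)
   = [ln(371.3582/136.2228) + (0.0338 + 0.5·0.2143²)·4.4895] / (0.2143·√4.4895)
   = [1.002875 + 0.254834] / 0.454068 = 2.769869
d₂ = d₁ − σ√T = 2.769869 − 0.454068 = 2.315800
risk-neutral PD = N(−d₂) = N(-2.315800) = 0.010285

PD=0.0103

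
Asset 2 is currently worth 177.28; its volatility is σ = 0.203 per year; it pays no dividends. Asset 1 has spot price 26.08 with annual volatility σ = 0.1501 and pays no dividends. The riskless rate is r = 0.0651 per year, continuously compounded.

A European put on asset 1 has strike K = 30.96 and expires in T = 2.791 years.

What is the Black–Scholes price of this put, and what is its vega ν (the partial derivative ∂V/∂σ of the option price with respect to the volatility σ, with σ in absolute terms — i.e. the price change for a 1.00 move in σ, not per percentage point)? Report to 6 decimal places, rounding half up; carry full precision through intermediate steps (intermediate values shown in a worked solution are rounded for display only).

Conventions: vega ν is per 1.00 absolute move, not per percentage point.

σ√T = 0.1501·√2.791 = 0.250761
d₁ = (ln(S/K) + (r+σ²/2)T) / (σ√T) = (ln(26.08/30.96) + (0.0651+0.1501²/2)·2.791) / 0.250761 = (-0.171527 + 0.213135) / 0.250761 = 0.165924
d₂ = d₁ − σ√T = 0.165924 − 0.250761 = -0.084837
e^{−rT} = 0.833856
N(−d₁) = 0.434108,  N(−d₂) = 0.533805
Put price V = K·e^{−rT}·N(−d₂) − S·N(−d₁) = 13.780801 − 11.321543 = 2.459258
φ(d₁) = (1/√(2π))·e^{−d₁²/2} = 0.393488
ν = S·φ(d₁)·√T = 17.144282

price = 2.459258
ν = 17.144282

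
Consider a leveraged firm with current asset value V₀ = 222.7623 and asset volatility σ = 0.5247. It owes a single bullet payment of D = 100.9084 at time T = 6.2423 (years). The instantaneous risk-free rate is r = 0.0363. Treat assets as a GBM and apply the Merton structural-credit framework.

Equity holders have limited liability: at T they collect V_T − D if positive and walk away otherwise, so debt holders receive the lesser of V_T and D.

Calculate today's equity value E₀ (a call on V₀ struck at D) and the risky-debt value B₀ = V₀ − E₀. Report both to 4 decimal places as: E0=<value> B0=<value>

Work the structural quantities from V₀ = 222.7623 against face 100.9084:
d₁ = [ln(V₀/D) + (r + σ²/2)T] / (σ√T)
   = [ln(222.7623/100.9084) + (0.0363 + 0.5·0.5247²)·6.2423] / (0.5247·√6.2423)
   = [0.791892 + 1.085880] / 1.310942 = 1.432384
d₂ = d₁ − σ√T = 1.432384 − 1.310942 = 0.121442
N(d₁) = 0.923983,  N(d₂) = 0.548330,  e^(−rT) = 0.797243
E₀ = V₀·N(d₁) − D·e^(−rT)·N(d₂)
   = 222.7623·0.923983 − 100.9084·0.797243·0.548330 = 161.716266
B₀ = V₀ − E₀ = 222.7623 − 161.716266 = 61.046034

E0=161.7163 B0=61.0460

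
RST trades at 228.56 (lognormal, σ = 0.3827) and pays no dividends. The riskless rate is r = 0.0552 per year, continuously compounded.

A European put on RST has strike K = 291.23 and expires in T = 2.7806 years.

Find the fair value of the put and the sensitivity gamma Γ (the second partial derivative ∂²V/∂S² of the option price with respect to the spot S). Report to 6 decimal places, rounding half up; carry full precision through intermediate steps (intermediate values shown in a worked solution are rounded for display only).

price = 71.048208
Γ = 0.002691

σ√T = 0.3827·√2.7806 = 0.638157
d₁ = (ln(S/K) + (r+σ²/2)T) / (σ√T) = (ln(228.56/291.23) + (0.0552+0.3827²/2)·2.7806) / 0.638157 = (-0.242315 + 0.357111) / 0.638157 = 0.179888
d₂ = d₁ − σ√T = 0.179888 − 0.638157 = -0.458269
e^{−rT} = 0.857710
N(−d₁) = 0.428620,  N(−d₂) = 0.676620
Put price V = K·e^{−rT}·N(−d₂) − S·N(−d₁) = 169.013643 − 97.965435 = 71.048208
φ(d₁) = (1/√(2π))·e^{−d₁²/2} = 0.392539
Γ = φ(d₁) / (S·σ·√T) = 0.002691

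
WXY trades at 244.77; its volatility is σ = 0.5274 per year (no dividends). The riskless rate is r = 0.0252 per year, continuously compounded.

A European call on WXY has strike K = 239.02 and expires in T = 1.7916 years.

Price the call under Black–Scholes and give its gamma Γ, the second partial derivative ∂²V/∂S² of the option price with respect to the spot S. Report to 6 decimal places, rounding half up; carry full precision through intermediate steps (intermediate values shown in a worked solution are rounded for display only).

price = 73.728361
Γ = 0.002086

σ√T = 0.5274·√1.7916 = 0.705928
d₁ = (ln(S/K) + (r+σ²/2)T) / (σ√T) = (ln(244.77/239.02) + (0.0252+0.5274²/2)·1.7916) / 0.705928 = (0.023772 + 0.294316) / 0.705928 = 0.450595
d₂ = d₁ − σ√T = 0.450595 − 0.705928 = -0.255334
e^{−rT} = 0.955856
N(d₁) = 0.673859,  N(d₂) = 0.399233
Call price V = S·N(d₁) − K·e^{−rT}·N(d₂) = 164.940498 − 91.212137 = 73.728361
φ(d₁) = (1/√(2π))·e^{−d₁²/2} = 0.360430
Γ = φ(d₁) / (S·σ·√T) = 0.002086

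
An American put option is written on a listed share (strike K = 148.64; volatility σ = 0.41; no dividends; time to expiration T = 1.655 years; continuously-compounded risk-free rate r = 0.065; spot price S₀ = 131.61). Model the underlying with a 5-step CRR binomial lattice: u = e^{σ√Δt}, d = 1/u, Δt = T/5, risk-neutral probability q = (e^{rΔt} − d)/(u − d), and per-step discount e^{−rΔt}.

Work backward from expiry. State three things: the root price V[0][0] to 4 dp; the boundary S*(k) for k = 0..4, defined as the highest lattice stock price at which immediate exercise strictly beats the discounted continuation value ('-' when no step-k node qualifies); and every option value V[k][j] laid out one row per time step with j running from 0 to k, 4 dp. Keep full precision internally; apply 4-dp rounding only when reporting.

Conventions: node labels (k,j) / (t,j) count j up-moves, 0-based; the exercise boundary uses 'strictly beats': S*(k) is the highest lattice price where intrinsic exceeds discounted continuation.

price = 31.3657
boundary = - - 82.1113 103.9551 82.1113
tree:
31.3657
46.6569 16.6573
66.5287 27.8057 5.6564
83.7825 44.6849 11.2655 0.0000
97.4109 66.5287 22.4365 0.0000 0.0000
108.1755 83.7825 44.6849 0.0000 0.0000 0.0000

params: Δt=0.33100 u=1.26603 d=0.78987 q=0.48698 e^(-rΔt)=0.97871
t_5 payoffs: 108.1755 83.7825 44.6849 0.0000 0.0000 0.0000
t_4: node(4,0) S=51.2291 payoff=97.4109 vs cont=94.2470 → 97.4109 [stop]  node(4,1) S=82.1113 payoff=66.5287 vs cont=63.3649 → 66.5287 [stop]  node(4,2) S=131.6100 payoff=17.0300 vs cont=22.4365 → 22.4365 [wait]  node(4,3) S=210.9477 payoff=0.0000 vs cont=0.0000 → 0.0000 [wait]  node(4,4) S=338.1121 payoff=0.0000 vs cont=0.0000 → 0.0000 [wait]  ⇒ S*(4)=82.1113
t_3: node(3,0) S=64.8575 payoff=83.7825 vs cont=80.6187 → 83.7825 [stop]  node(3,1) S=103.9551 payoff=44.6849 vs cont=44.0978 → 44.6849 [stop]  node(3,2) S=166.6218 payoff=0.0000 vs cont=11.2655 → 11.2655 [wait]  node(3,3) S=267.0655 payoff=0.0000 vs cont=0.0000 → 0.0000 [wait]  ⇒ S*(3)=103.9551
t_2: node(2,0) S=82.1113 payoff=66.5287 vs cont=63.3649 → 66.5287 [stop]  node(2,1) S=131.6100 payoff=17.0300 vs cont=27.8057 → 27.8057 [wait]  node(2,2) S=210.9477 payoff=0.0000 vs cont=5.6564 → 5.6564 [wait]  ⇒ S*(2)=82.1113
t_1: node(1,0) S=103.9551 payoff=44.6849 vs cont=46.6569 → 46.6569 [wait]  node(1,1) S=166.6218 payoff=0.0000 vs cont=16.6573 → 16.6573 [wait]  ⇒ S*(1)=-
t_0: node(0,0) S=131.6100 payoff=17.0300 vs cont=31.3657 → 31.3657 [wait]  ⇒ S*(0)=-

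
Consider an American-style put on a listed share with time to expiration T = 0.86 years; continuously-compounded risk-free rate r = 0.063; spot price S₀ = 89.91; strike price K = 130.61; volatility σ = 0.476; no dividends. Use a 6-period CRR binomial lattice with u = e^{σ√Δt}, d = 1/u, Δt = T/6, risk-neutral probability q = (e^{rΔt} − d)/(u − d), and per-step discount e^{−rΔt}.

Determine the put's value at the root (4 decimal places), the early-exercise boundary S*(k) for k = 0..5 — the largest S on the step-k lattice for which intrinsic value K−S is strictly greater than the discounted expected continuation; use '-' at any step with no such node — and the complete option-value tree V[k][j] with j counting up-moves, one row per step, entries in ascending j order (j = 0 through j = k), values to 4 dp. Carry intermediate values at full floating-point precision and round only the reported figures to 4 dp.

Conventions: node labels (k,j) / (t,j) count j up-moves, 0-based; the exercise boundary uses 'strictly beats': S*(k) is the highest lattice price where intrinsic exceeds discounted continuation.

params: Δt=0.14333 u=1.19747 d=0.83509 q=0.48010 e^(-rΔt)=0.99101
t_6 payoffs: 100.1155 86.8830 67.9083 40.7000 1.6850 0.0000 0.0000
t_5: node(5,0) S=36.5162 payoff=94.0938 vs cont=92.9197 → 94.0938 [stop]  node(5,1) S=52.3618 payoff=78.2482 vs cont=77.0741 → 78.2482 [stop]  node(5,2) S=75.0833 payoff=55.5267 vs cont=54.3526 → 55.5267 [stop]  node(5,3) S=107.6645 payoff=22.9455 vs cont=21.7714 → 22.9455 [stop]  node(5,4) S=154.3837 payoff=0.0000 vs cont=0.8682 → 0.8682 [wait]  node(5,5) S=221.3760 payoff=0.0000 vs cont=0.0000 → 0.0000 [wait]  ⇒ S*(5)=107.6645
t_4: node(4,0) S=43.7270 payoff=86.8830 vs cont=85.7089 → 86.8830 [stop]  node(4,1) S=62.7017 payoff=67.9083 vs cont=66.7342 → 67.9083 [stop]  node(4,2) S=89.9100 payoff=40.7000 vs cont=39.5259 → 40.7000 [stop]  node(4,3) S=128.9250 payoff=1.6850 vs cont=12.2352 → 12.2352 [wait]  node(4,4) S=184.8698 payoff=0.0000 vs cont=0.4473 → 0.4473 [wait]  ⇒ S*(4)=89.9100
t_3: node(3,0) S=52.3618 payoff=78.2482 vs cont=77.0741 → 78.2482 [stop]  node(3,1) S=75.0833 payoff=55.5267 vs cont=54.3526 → 55.5267 [stop]  node(3,2) S=107.6645 payoff=22.9455 vs cont=26.7910 → 26.7910 [wait]  node(3,3) S=154.3837 payoff=0.0000 vs cont=6.5167 → 6.5167 [wait]  ⇒ S*(3)=75.0833
t_2: node(2,0) S=62.7017 payoff=67.9083 vs cont=66.7342 → 67.9083 [stop]  node(2,1) S=89.9100 payoff=40.7000 vs cont=41.3555 → 41.3555 [wait]  node(2,2) S=128.9250 payoff=1.6850 vs cont=16.9040 → 16.9040 [wait]  ⇒ S*(2)=62.7017
t_1: node(1,0) S=75.0833 payoff=55.5267 vs cont=54.6645 → 55.5267 [stop]  node(1,1) S=107.6645 payoff=22.9455 vs cont=29.3501 → 29.3501 [wait]  ⇒ S*(1)=75.0833
t_0: node(0,0) S=89.9100 payoff=40.7000 vs cont=42.5731 → 42.5731 [wait]  ⇒ S*(0)=-

price = 42.5731
boundary = - 75.0833 62.7017 75.0833 89.9100 107.6645
tree:
42.5731
55.5267 29.3501
67.9083 41.3555 16.9040
78.2482 55.5267 26.7910 6.5167
86.8830 67.9083 40.7000 12.2352 0.4473
94.0938 78.2482 55.5267 22.9455 0.8682 0.0000
100.1155 86.8830 67.9083 40.7000 1.6850 0.0000 0.0000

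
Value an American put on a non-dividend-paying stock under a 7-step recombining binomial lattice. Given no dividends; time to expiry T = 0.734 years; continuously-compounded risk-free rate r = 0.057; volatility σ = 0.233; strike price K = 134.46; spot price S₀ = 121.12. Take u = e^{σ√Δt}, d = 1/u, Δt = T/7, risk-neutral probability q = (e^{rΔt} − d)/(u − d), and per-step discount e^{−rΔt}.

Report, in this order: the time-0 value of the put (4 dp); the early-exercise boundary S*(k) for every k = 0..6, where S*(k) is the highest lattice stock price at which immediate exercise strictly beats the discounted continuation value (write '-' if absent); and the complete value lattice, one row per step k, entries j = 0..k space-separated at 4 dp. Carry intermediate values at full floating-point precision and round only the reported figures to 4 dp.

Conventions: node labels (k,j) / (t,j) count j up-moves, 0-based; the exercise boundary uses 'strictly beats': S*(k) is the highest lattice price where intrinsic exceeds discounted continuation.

price = 15.7597
boundary = - - 104.1553 112.3178 104.1553 112.3178 121.1200
tree:
15.7597
22.2693 9.9523
30.3047 15.1332 5.3004
37.8740 22.1422 8.8592 2.0874
44.8932 30.3047 14.3274 3.9304 0.4158
51.4023 37.8740 22.1422 7.3029 0.8730 0.0000
57.4384 44.8932 30.3047 13.3400 1.8328 0.0000 0.0000
63.0358 51.4023 37.8740 22.1422 3.8480 0.0000 0.0000 0.0000

Δt=0.10486  u=1.07837  d=0.92733  q=0.52084  discount=0.99404
step 7 (expiry): payoffs max(K−S,0) = 63.0358 51.4023 37.8740 22.1422 3.8480 0.0000 0.0000 0.0000
step 6: (k=6,j=0): S=77.0216, K−S=57.4384, hold=56.6371 ⇒ V=57.4384 exercise | (k=6,j=1): S=89.5668, K−S=44.8932, hold=44.0919 ⇒ V=44.8932 exercise | (k=6,j=2): S=104.1553, K−S=30.3047, hold=29.5034 ⇒ V=30.3047 exercise | (k=6,j=3): S=121.1200, K−S=13.3400, hold=12.5387 ⇒ V=13.3400 exercise | (k=6,j=4): S=140.8479, K−S=0.0000, hold=1.8328 ⇒ V=1.8328 continue | (k=6,j=5): S=163.7890, K−S=0.0000, hold=0.0000 ⇒ V=0.0000 continue | (k=6,j=6): S=190.4667, K−S=0.0000, hold=0.0000 ⇒ V=0.0000 continue  boundary S*=121.1200
step 5: (k=5,j=0): S=83.0577, K−S=51.4023, hold=50.6010 ⇒ V=51.4023 exercise | (k=5,j=1): S=96.5860, K−S=37.8740, hold=37.0727 ⇒ V=37.8740 exercise | (k=5,j=2): S=112.3178, K−S=22.1422, hold=21.3409 ⇒ V=22.1422 exercise | (k=5,j=3): S=130.6120, K−S=3.8480, hold=7.3029 ⇒ V=7.3029 continue | (k=5,j=4): S=151.8859, K−S=0.0000, hold=0.8730 ⇒ V=0.8730 continue | (k=5,j=5): S=176.6249, K−S=0.0000, hold=0.0000 ⇒ V=0.0000 continue  boundary S*=112.3178
step 4: (k=4,j=0): S=89.5668, K−S=44.8932, hold=44.0919 ⇒ V=44.8932 exercise | (k=4,j=1): S=104.1553, K−S=30.3047, hold=29.5034 ⇒ V=30.3047 exercise | (k=4,j=2): S=121.1200, K−S=13.3400, hold=14.3274 ⇒ V=14.3274 continue | (k=4,j=3): S=140.8479, K−S=0.0000, hold=3.9304 ⇒ V=3.9304 continue | (k=4,j=4): S=163.7890, K−S=0.0000, hold=0.4158 ⇒ V=0.4158 continue  boundary S*=104.1553
step 3: (k=3,j=0): S=96.5860, K−S=37.8740, hold=37.0727 ⇒ V=37.8740 exercise | (k=3,j=1): S=112.3178, K−S=22.1422, hold=21.8522 ⇒ V=22.1422 exercise | (k=3,j=2): S=130.6120, K−S=3.8480, hold=8.8592 ⇒ V=8.8592 continue | (k=3,j=3): S=151.8859, K−S=0.0000, hold=2.0874 ⇒ V=2.0874 continue  boundary S*=112.3178
step 2: (k=2,j=0): S=104.1553, K−S=30.3047, hold=29.5034 ⇒ V=30.3047 exercise | (k=2,j=1): S=121.1200, K−S=13.3400, hold=15.1332 ⇒ V=15.1332 continue | (k=2,j=2): S=140.8479, K−S=0.0000, hold=5.3004 ⇒ V=5.3004 continue  boundary S*=104.1553
step 1: (k=1,j=0): S=112.3178, K−S=22.1422, hold=22.2693 ⇒ V=22.2693 continue | (k=1,j=1): S=130.6120, K−S=3.8480, hold=9.9523 ⇒ V=9.9523 continue  boundary S*=-
step 0: (k=0,j=0): S=121.1200, K−S=13.3400, hold=15.7597 ⇒ V=15.7597 continue  boundary S*=-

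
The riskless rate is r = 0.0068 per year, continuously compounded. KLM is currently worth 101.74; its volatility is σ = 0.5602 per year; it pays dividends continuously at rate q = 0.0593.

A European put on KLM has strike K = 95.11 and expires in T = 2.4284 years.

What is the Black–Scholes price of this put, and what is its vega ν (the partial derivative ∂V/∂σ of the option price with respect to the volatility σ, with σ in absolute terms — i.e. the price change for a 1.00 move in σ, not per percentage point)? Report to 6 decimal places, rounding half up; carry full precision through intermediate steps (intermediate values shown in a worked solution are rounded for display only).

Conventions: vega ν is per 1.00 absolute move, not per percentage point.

σ√T = 0.5602·√2.4284 = 0.872978
d₁ = (ln(S/K) + (r−q+σ²/2)T) / (σ√T) = (ln(101.74/95.11) + (0.0068−0.0593+0.5602²/2)·2.4284) / 0.872978 = (0.067386 + 0.253554) / 0.872978 = 0.367639
d₂ = d₁ − σ√T = 0.367639 − 0.872978 = -0.505339
e^{−rT} = 0.983622
e^{−qT} = 0.865884
N(−d₁) = 0.356571,  N(−d₂) = 0.693340
Put price V = K·e^{−rT}·N(−d₂) − S·e^{−qT}·N(−d₁) = 64.863539 − 31.412166 = 33.451373
φ(d₁) = (1/√(2π))·e^{−d₁²/2} = 0.372873
ν = S·e^{−qT}·φ(d₁)·√T = 51.188506

price = 33.451373
ν = 51.188506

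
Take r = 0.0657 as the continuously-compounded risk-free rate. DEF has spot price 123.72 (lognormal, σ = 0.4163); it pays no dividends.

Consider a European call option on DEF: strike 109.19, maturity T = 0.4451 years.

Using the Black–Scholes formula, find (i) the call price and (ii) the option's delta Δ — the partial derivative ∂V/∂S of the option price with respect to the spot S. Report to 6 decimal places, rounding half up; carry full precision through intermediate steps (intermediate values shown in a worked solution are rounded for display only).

price = 23.415984
Δ = 0.756152

σ√T = 0.4163·√0.4451 = 0.277738
d₁ = (ln(S/K) + (r+σ²/2)T) / (σ√T) = (ln(123.72/109.19) + (0.0657+0.4163²/2)·0.4451) / 0.277738 = (0.124931 + 0.067812) / 0.277738 = 0.693977
d₂ = d₁ − σ√T = 0.693977 − 0.277738 = 0.416239
e^{−rT} = 0.971180
N(d₁) = 0.756152,  N(d₂) = 0.661382
Call price V = S·N(d₁) − K·e^{−rT}·N(d₂) = 93.551083 − 70.135099 = 23.415984
Δ = N(d₁) = 0.756152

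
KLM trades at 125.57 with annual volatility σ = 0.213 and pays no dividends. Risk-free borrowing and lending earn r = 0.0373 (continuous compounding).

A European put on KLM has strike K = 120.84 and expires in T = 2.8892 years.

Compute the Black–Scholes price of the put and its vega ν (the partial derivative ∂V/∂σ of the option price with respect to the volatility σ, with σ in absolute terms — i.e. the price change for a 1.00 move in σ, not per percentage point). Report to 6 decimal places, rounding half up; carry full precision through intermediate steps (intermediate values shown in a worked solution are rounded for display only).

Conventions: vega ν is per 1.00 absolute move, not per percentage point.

price = 9.608257
ν = 71.769325

σ√T = 0.213·√2.8892 = 0.362050
d₁ = (ln(S/K) + (r+σ²/2)T) / (σ√T) = (ln(125.57/120.84) + (0.0373+0.213²/2)·2.8892) / 0.362050 = (0.038396 + 0.173307) / 0.362050 = 0.584735
d₂ = d₁ − σ√T = 0.584735 − 0.362050 = 0.222685
e^{−rT} = 0.897837
N(−d₁) = 0.279363,  N(−d₂) = 0.411890
Put price V = K·e^{−rT}·N(−d₂) − S·N(−d₁) = 44.687864 − 35.079607 = 9.608257
φ(d₁) = (1/√(2π))·e^{−d₁²/2} = 0.336251
ν = S·φ(d₁)·√T = 71.769325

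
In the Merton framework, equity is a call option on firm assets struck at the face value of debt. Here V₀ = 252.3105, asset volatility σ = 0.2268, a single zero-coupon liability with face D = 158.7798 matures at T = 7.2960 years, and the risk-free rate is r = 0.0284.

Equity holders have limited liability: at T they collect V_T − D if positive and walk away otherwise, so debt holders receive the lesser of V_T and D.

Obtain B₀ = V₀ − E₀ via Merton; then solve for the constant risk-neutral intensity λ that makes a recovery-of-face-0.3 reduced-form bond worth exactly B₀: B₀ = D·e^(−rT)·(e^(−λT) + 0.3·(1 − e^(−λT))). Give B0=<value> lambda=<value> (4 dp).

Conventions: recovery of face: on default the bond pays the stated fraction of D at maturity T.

B0=121.6233 lambda=0.0118

With assets at 252.3105 and a single debt payment of 158.7798 at 7.2960 years:
d₁ = [ln(V₀/D) + (r + σ²/2)T] / (σ√T)
   = [ln(252.3105/158.7798) + (0.0284 + 0.5·0.2268²)·7.2960] / (0.2268·√7.2960)
   = [0.463142 + 0.394853] / 0.612612 = 1.400553
d₂ = d₁ − σ√T = 1.400553 − 0.612612 = 0.787941
N(d₁) = 0.919326,  N(d₂) = 0.784634,  e^(−rT) = 0.812852
E₀ = V₀·N(d₁) − D·e^(−rT)·N(d₂)
   = 252.3105·0.919326 − 158.7798·0.812852·0.784634 = 130.687217
B₀ = V₀ − E₀ = 252.3105 − 130.687217 = 121.623283
e^(−λT) = (B₀·e^(rT)/D − 0.3)/(1 − 0.3) = (121.6233·1.230236/158.7798 − 0.3)/0.7 = 0.91763633
λ = −ln(0.91763633)/7.2960 = 0.011781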